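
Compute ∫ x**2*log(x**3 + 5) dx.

Let u = x**3 + 5, so du = (3*x**2) dx.
The integral becomes (1/3)·∫ log(u) du; integrate by parts with u′=log(u), dv′=du.

x**3*log(x**3 + 5)/3 - x**3/3 + 5*log(x**3 + 5)/3 + C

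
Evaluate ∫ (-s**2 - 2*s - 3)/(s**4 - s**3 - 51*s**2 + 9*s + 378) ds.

-33*log(s - 7)/260 + log(s - 3)/12 - log(s + 3)/30 + log(s + 6)/13 + C

Factor the denominator: (s - 7)*(s - 3)*(s + 3)*(s + 6).
Partial-fraction decomposition: 1/(13*(s + 6)) - 1/(30*(s + 3)) + 1/(12*(s - 3)) - 33/(260*(s - 7)).
Integrate each term: A/(s−a) contributes A·log|s−a|.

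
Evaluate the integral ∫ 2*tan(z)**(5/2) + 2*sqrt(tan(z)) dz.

Let u = tan(z), so du = (tan(z)**2 + 1) dz.
Rewriting, the integral becomes 2·∫ √u du = 2·(2/3)u^(3/2).
Substituting back, u = tan(z).

4*tan(z)**(3/2)/3 + C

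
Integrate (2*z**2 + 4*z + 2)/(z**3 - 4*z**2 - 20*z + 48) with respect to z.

49*log(z - 6)/20 - 3*log(z - 2)/4 + 3*log(z + 4)/10 + C

Factor the denominator: (z - 6)*(z - 2)*(z + 4).
Partial-fraction decomposition: 3/(10*(z + 4)) - 3/(4*(z - 2)) + 49/(20*(z - 6)).
Integrate each term: A/(z−a) contributes A·log|z−a|.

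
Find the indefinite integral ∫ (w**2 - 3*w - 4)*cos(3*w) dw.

w**2*sin(3*w)/3 - w*sin(3*w) + 2*w*cos(3*w)/9 - 38*sin(3*w)/27 - cos(3*w)/3 + C

Use integration by parts with u = w**2 - 3*w - 4, dv = cos(3*w) dw, so v = sin(3*w)/3.
Apply parts 2 times (tabular method): alternate signs, differentiate u down to 0, integrate dv up.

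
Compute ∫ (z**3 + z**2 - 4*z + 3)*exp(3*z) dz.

Use integration by parts with u = z**3 + z**2 - 4*z + 3, dv = exp(3*z) dz, so v = exp(3*z)/3.
Apply parts 3 times (tabular method): alternate signs, differentiate u down to 0, integrate dv up.

(3*z**3 - 12*z + 13)*exp(3*z)/9 + C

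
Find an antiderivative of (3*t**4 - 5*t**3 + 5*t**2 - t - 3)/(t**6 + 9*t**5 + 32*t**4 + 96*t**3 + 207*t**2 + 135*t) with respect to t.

Factor the denominator: t*(t + 1)*(t + 3)*(t + 5)*(t**2 + 9).
Partial-fraction decomposition: (407*t - 2817)/(3060*(t**2 + 9)) - 2627/(1360*(t + 5)) + 47/(24*(t + 3)) - 11/(80*(t + 1)) - 1/(45*t).
Integrate each term; A/(t−a) gives A·log|t−a|; the (Bt+D)/(t²+p²) term gives a log and an atan.

-log(t)/45 - 11*log(t + 1)/80 + 47*log(t + 3)/24 - 2627*log(t + 5)/1360 + 407*log(t**2 + 9)/6120 - 313*atan(t/3)/1020 + C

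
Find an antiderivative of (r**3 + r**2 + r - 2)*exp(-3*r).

(-9*r**3 - 18*r**2 - 21*r + 11)*exp(-3*r)/27 + C

Use integration by parts with u = r**3 + r**2 + r - 2, dv = exp(-3*r) dr, so v = -exp(-3*r)/3.
Apply parts 3 times (tabular method): alternate signs, differentiate u down to 0, integrate dv up.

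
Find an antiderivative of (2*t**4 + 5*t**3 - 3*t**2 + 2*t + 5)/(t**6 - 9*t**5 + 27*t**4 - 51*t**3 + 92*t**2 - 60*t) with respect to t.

Factor the denominator: t*(t - 5)*(t - 3)*(t - 1)*(t**2 + 4).
Partial-fraction decomposition: (339*t - 5236)/(7540*(t**2 + 4)) + 11/(40*(t - 1)) - 281/(156*(t - 3)) + 363/(232*(t - 5)) - 1/(12*t).
Integrate each term; A/(t−a) gives A·log|t−a|; the (Bt+D)/(t²+p²) term gives a log and an atan.

-log(t)/12 + 363*log(t - 5)/232 - 281*log(t - 3)/156 + 11*log(t - 1)/40 + 339*log(t**2 + 4)/15080 - 1309*atan(t/2)/3770 + C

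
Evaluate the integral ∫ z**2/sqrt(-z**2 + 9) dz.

-z*sqrt(-z**2 + 9)/2 + 9*asin(z/3)/2 + C

Substitute z = 3·sin(θ), so dz = 3·cos(θ) dθ and the radical becomes sqrt(-z**2 + 9) = 3·cos(θ) by the Pythagorean identity.
Integrate the resulting trig expression in θ, then back-substitute θ = asin(z/3), sin(θ) = z/3, cos(θ) = sqrt(-z**2 + 9)/3 (absorbing any constant into C).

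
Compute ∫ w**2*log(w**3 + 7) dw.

Let u = w**3 + 7, so du = (3*w**2) dw.
The integral becomes (1/3)·∫ log(u) du; integrate by parts with u′=log(u), dv′=du.

w**3*log(w**3 + 7)/3 - w**3/3 + 7*log(w**3 + 7)/3 + C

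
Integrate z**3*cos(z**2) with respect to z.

z**2*sin(z**2)/2 + cos(z**2)/2 + C

Let u = z², du = 2z dz; rewrite as (1/2)∫ u^1·cos(1u) du.
Now integrate by parts 1 time.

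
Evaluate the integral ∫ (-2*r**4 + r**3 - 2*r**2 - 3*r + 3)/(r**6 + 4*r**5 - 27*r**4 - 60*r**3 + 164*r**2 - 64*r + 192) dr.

-489*log(r - 4)/2720 + 7*log(r - 2)/96 - 593*log(r + 4)/1632 + 2859*log(r + 6)/5920 - 4*log(r**2 + 1)/629 + 11*atan(r)/629 + C

Factor the denominator: (r - 4)*(r - 2)*(r + 4)*(r + 6)*(r**2 + 1).
Partial-fraction decomposition: -(8*r - 11)/(629*(r**2 + 1)) + 2859/(5920*(r + 6)) - 593/(1632*(r + 4)) + 7/(96*(r - 2)) - 489/(2720*(r - 4)).
Integrate each term; A/(r−a) gives A·log|r−a|; the (Br+D)/(r²+p²) term gives a log and an atan.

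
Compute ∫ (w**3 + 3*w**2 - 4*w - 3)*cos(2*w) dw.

Use integration by parts with u = w**3 + 3*w**2 - 4*w - 3, dv = cos(2*w) dw, so v = sin(2*w)/2.
Apply parts 3 times (tabular method): alternate signs, differentiate u down to 0, integrate dv up.

w**3*sin(2*w)/2 + 3*w**2*sin(2*w)/2 + 3*w**2*cos(2*w)/4 - 11*w*sin(2*w)/4 + 3*w*cos(2*w)/2 - 9*sin(2*w)/4 - 11*cos(2*w)/8 + C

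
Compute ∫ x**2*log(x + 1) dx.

Use integration by parts with u = log(x + 1), dv = x**2 dx.
Then du = 1/(x + 1) dx and v = x**3/3.

x**3*log(x + 1)/3 - x**3/9 + x**2/6 - x/3 + log(x + 1)/3 + C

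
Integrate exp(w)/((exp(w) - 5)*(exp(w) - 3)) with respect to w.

log(exp(w) - 5)/2 - log(exp(w) - 3)/2 + C

Let u = e^w, du = e^w dw.
The integral becomes ∫ du/((u-5)(u-3)); decompose into partial fractions.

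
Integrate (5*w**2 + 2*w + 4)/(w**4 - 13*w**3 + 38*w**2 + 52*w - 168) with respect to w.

263*log(w - 7)/45 - 49*log(w - 6)/8 + 7*log(w - 2)/20 - 5*log(w + 2)/72 + C

Factor the denominator: (w - 7)*(w - 6)*(w - 2)*(w + 2).
Partial-fraction decomposition: -5/(72*(w + 2)) + 7/(20*(w - 2)) - 49/(8*(w - 6)) + 263/(45*(w - 7)).
Integrate each term: A/(w−a) contributes A·log|w−a|.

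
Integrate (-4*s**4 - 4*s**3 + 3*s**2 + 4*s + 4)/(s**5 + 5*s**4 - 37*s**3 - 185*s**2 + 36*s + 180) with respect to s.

-1478*log(s - 6)/1155 - log(s - 1)/140 + 3*log(s + 1)/280 + 647*log(s + 5)/88 - 1058*log(s + 6)/105 + C

Factor the denominator: (s - 6)*(s - 1)*(s + 1)*(s + 5)*(s + 6).
Partial-fraction decomposition: -1058/(105*(s + 6)) + 647/(88*(s + 5)) + 3/(280*(s + 1)) - 1/(140*(s - 1)) - 1478/(1155*(s - 6)).
Integrate each term: A/(s−a) contributes A·log|s−a|.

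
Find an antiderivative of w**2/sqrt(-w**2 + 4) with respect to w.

-w*sqrt(-w**2 + 4)/2 + 2*asin(w/2) + C

Substitute w = 2·sin(θ), so dw = 2·cos(θ) dθ and the radical becomes sqrt(-w**2 + 4) = 2·cos(θ) by the Pythagorean identity.
Integrate the resulting trig expression in θ, then back-substitute θ = asin(w/2), sin(θ) = w/2, cos(θ) = sqrt(-w**2 + 4)/2 (absorbing any constant into C).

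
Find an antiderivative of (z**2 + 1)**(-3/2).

z/sqrt(z**2 + 1) + C

Substitute z = tan(θ), so dz = sec(θ)^2 dθ and the radical becomes sqrt(z**2 + 1) = sec(θ) by the Pythagorean identity.
Integrate the resulting trig expression in θ, then back-substitute tan(θ) = z, sec(θ) = sqrt(z**2 + 1) (absorbing any constant into C).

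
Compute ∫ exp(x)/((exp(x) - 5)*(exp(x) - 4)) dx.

log(exp(x) - 5) - log(exp(x) - 4) + C

Let u = e^x, du = e^x dx.
The integral becomes ∫ du/((u-5)(u-4)); decompose into partial fractions.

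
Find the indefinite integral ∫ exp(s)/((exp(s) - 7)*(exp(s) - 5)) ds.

Let u = e^s, du = e^s ds.
The integral becomes ∫ du/((u-7)(u-5)); decompose into partial fractions.

log(exp(s) - 7)/2 - log(exp(s) - 5)/2 + C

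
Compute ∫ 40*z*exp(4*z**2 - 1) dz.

Let u = 4*z**2 - 1, so du = (8*z) dz.
Rewriting, the integral becomes 5·∫ e^u du = 5·e^u.
Substituting back, u = 4*z**2 - 1.

5*exp(4*z**2 - 1) + C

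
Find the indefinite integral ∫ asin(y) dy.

Use integration by parts with u = arcsin(y), dv = dy.
Then du = 1/sqrt(-y**2 + 1) dy.

y*asin(y) + sqrt(-y**2 + 1) + C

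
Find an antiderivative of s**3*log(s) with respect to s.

s**4*log(s)/4 - s**4/16 + C

Use integration by parts with u = log(s), dv = s**3 ds.
Then du = 1/s ds and v = s**4/4.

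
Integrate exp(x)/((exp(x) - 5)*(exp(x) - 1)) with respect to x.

log(exp(x) - 5)/4 - log(exp(x) - 1)/4 + C

Let u = e^x, du = e^x dx.
The integral becomes ∫ du/((u-1)(u-5)); decompose into partial fractions.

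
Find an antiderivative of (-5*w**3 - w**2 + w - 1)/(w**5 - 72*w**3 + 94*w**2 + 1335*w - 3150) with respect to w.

Factor the denominator: (w - 5)**2*(w - 3)*(w + 6)*(w + 7).
Partial-fraction decomposition: 829/(720*(w + 7)) - 1037/(1089*(w + 6)) - 71/(180*(w - 3)) + 3403/(17424*(w - 5)) - 323/(132*(w - 5)**2).
Integrate each term; A/(w−a) gives A·log|w−a|; A/(w−a)² gives −A/(w−a).

3403*log(w - 5)/17424 - 71*log(w - 3)/180 - 1037*log(w + 6)/1089 + 829*log(w + 7)/720 + 323/(132*w - 660) + C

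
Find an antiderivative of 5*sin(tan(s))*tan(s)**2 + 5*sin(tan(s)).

Let u = tan(s), so du = (tan(s)**2 + 1) ds.
Rewriting, the integral becomes 5·∫ sin(u) du = 5·-cos(u).
Substituting back, u = tan(s).

-5*cos(tan(s)) + C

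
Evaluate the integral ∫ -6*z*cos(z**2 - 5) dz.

Let u = z**2 - 5, so du = (2*z) dz.
Rewriting, the integral becomes -3·∫ cos(u) du = -3·sin(u).
Substituting back, u = z**2 - 5.

-3*sin(z**2 - 5) + C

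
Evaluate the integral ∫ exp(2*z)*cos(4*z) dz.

Let I denote the integral. Integrate by parts with u = cos(4*z), dv = exp(2*z) dz, so v = exp(2*z)/2: I = exp(2*z)*cos(4*z)/2 + 2·∫ exp(2*z)*sin(4*z) dz.
Apply parts again with u = sin(4*z), dv = exp(2*z) dz: ∫ exp(2*z)*sin(4*z) dz = exp(2*z)*sin(4*z)/2 − 2·I. Substituting back brings back I: I = exp(2*z)*sin(4*z) + exp(2*z)*cos(4*z)/2 − 4·I.
Solving for I: (1 + 4)·I equals the remaining terms, so I = (1/5)·(exp(2*z)*sin(4*z) + exp(2*z)*cos(4*z)/2).

exp(2*z)*sin(4*z)/5 + exp(2*z)*cos(4*z)/10 + C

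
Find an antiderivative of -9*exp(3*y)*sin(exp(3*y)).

Let u = exp(3*y), so du = (3*exp(3*y)) dy.
Rewriting, the integral becomes -3·∫ sin(u) du = -3·-cos(u).
Substituting back, u = exp(3*y).

3*cos(exp(3*y)) + C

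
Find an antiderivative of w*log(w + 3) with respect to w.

w**2*log(w + 3)/2 - w**2/4 + 3*w/2 - 9*log(w + 3)/2 + C

Use integration by parts with u = log(w + 3), dv = w dw.
Then du = 1/(w + 3) dw and v = w**2/2.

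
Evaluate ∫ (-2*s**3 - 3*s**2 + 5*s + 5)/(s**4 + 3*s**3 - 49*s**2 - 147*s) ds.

-5*log(s)/147 - 793*log(s - 7)/980 + 17*log(s + 3)/120 - 509*log(s + 7)/392 + C

Factor the denominator: s*(s - 7)*(s + 3)*(s + 7).
Partial-fraction decomposition: -509/(392*(s + 7)) + 17/(120*(s + 3)) - 793/(980*(s - 7)) - 5/(147*s).
Integrate each term: A/(s−a) contributes A·log|s−a|.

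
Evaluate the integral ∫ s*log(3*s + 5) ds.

Use integration by parts with u = log(3*s + 5), dv = s ds.
Then du = 3/(3*s + 5) ds and v = s**2/2.

s**2*log(3*s + 5)/2 - s**2/4 + 5*s/6 - 25*log(3*s + 5)/18 + C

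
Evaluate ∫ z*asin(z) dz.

z**2*asin(z)/2 + z*sqrt(-z**2 + 1)/4 - asin(z)/4 + C

Use integration by parts with u = arcsin(z), dv = z dz.
Then du = 1/sqrt(-z**2 + 1) dz.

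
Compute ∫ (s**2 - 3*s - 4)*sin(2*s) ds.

Use integration by parts with u = s**2 - 3*s - 4, dv = sin(2*s) ds, so v = -cos(2*s)/2.
Apply parts 2 times (tabular method): alternate signs, differentiate u down to 0, integrate dv up.

-s**2*cos(2*s)/2 + s*sin(2*s)/2 + 3*s*cos(2*s)/2 - 3*sin(2*s)/4 + 9*cos(2*s)/4 + C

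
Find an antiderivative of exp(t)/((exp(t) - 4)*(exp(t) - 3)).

log(exp(t) - 4) - log(exp(t) - 3) + C

Let u = e^t, du = e^t dt.
The integral becomes ∫ du/((u-4)(u-3)); decompose into partial fractions.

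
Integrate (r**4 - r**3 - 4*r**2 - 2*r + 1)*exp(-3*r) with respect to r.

Use integration by parts with u = r**4 - r**3 - 4*r**2 - 2*r + 1, dv = exp(-3*r) dr, so v = -exp(-3*r)/3.
Apply parts 4 times (tabular method): alternate signs, differentiate u down to 0, integrate dv up.

(-27*r**4 - 9*r**3 + 99*r**2 + 120*r + 13)*exp(-3*r)/81 + C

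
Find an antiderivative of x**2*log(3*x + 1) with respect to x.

x**3*log(3*x + 1)/3 - x**3/9 + x**2/18 - x/27 + log(3*x + 1)/81 + C

Use integration by parts with u = log(3*x + 1), dv = x**2 dx.
Then du = 3/(3*x + 1) dx and v = x**3/3.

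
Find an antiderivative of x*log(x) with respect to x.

Use integration by parts with u = log(x), dv = x dx.
Then du = 1/x dx and v = x**2/2.

x**2*log(x)/2 - x**2/4 + C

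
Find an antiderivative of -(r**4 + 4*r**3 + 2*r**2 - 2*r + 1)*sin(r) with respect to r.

r**4*cos(r) - 4*r**3*sin(r) + 4*r**3*cos(r) - 12*r**2*sin(r) - 10*r**2*cos(r) + 20*r*sin(r) - 26*r*cos(r) + 26*sin(r) + 21*cos(r) + C

Use integration by parts with u = r**4 + 4*r**3 + 2*r**2 - 2*r + 1, dv = -sin(r) dr, so v = cos(r).
Apply parts 4 times (tabular method): alternate signs, differentiate u down to 0, integrate dv up.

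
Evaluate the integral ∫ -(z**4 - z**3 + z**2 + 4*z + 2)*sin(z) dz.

Use integration by parts with u = z**4 - z**3 + z**2 + 4*z + 2, dv = -sin(z) dz, so v = cos(z).
Apply parts 4 times (tabular method): alternate signs, differentiate u down to 0, integrate dv up.

z**4*cos(z) - 4*z**3*sin(z) - z**3*cos(z) + 3*z**2*sin(z) - 11*z**2*cos(z) + 22*z*sin(z) + 10*z*cos(z) - 10*sin(z) + 24*cos(z) + C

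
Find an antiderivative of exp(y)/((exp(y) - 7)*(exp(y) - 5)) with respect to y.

log(exp(y) - 7)/2 - log(exp(y) - 5)/2 + C

Let u = e^y, du = e^y dy.
The integral becomes ∫ du/((u-5)(u-7)); decompose into partial fractions.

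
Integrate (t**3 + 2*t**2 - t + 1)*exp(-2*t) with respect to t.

(-4*t**3 - 14*t**2 - 10*t - 9)*exp(-2*t)/8 + C

Use integration by parts with u = t**3 + 2*t**2 - t + 1, dv = exp(-2*t) dt, so v = -exp(-2*t)/2.
Apply parts 3 times (tabular method): alternate signs, differentiate u down to 0, integrate dv up.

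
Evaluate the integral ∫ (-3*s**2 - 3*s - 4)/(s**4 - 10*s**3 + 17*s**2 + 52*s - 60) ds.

Factor the denominator: (s - 6)*(s - 5)*(s - 1)*(s + 2).
Partial-fraction decomposition: 5/(84*(s + 2)) - 1/(6*(s - 1)) + 47/(14*(s - 5)) - 13/(4*(s - 6)).
Integrate each term: A/(s−a) contributes A·log|s−a|.

-13*log(s - 6)/4 + 47*log(s - 5)/14 - log(s - 1)/6 + 5*log(s + 2)/84 + C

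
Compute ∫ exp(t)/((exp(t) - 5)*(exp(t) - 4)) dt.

log(exp(t) - 5) - log(exp(t) - 4) + C

Let u = e^t, du = e^t dt.
The integral becomes ∫ du/((u-5)(u-4)); decompose into partial fractions.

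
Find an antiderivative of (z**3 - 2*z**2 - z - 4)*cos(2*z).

z**3*sin(2*z)/2 - z**2*sin(2*z) + 3*z**2*cos(2*z)/4 - 5*z*sin(2*z)/4 - z*cos(2*z) - 3*sin(2*z)/2 - 5*cos(2*z)/8 + C

Use integration by parts with u = z**3 - 2*z**2 - z - 4, dv = cos(2*z) dz, so v = sin(2*z)/2.
Apply parts 3 times (tabular method): alternate signs, differentiate u down to 0, integrate dv up.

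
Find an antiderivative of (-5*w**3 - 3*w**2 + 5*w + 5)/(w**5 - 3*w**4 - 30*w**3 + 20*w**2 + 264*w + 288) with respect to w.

Factor the denominator: (w - 6)*(w - 4)*(w + 2)**2*(w + 3).
Partial-fraction decomposition: 14/(9*(w + 3)) - 1423/(1152*(w + 2)) + 23/(48*(w + 2)**2) + 49/(72*(w - 4)) - 1153/(1152*(w - 6)).
Integrate each term; A/(w−a) gives A·log|w−a|; A/(w−a)² gives −A/(w−a).

-1153*log(w - 6)/1152 + 49*log(w - 4)/72 - 1423*log(w + 2)/1152 + 14*log(w + 3)/9 - 23/(48*w + 96) + C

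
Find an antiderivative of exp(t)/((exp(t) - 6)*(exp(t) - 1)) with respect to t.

log(exp(t) - 6)/5 - log(exp(t) - 1)/5 + C

Let u = e^t, du = e^t dt.
The integral becomes ∫ du/((u-6)(u-1)); decompose into partial fractions.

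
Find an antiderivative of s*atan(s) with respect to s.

s**2*atan(s)/2 - s/2 + atan(s)/2 + C

Use integration by parts with u = arctan(s), dv = s ds.
Then du = 1/(s**2 + 1) ds.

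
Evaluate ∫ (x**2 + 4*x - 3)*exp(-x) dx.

(-x**2 - 6*x - 3)*exp(-x) + C

Use integration by parts with u = x**2 + 4*x - 3, dv = exp(-x) dx, so v = -exp(-x).
Apply parts 2 times (tabular method): alternate signs, differentiate u down to 0, integrate dv up.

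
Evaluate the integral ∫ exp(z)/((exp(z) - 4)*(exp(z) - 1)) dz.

log(exp(z) - 4)/3 - log(exp(z) - 1)/3 + C

Let u = e^z, du = e^z dz.
The integral becomes ∫ du/((u-4)(u-1)); decompose into partial fractions.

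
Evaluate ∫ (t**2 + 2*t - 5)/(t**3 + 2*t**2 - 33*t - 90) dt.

Factor the denominator: (t - 6)*(t + 3)*(t + 5).
Partial-fraction decomposition: 5/(11*(t + 5)) + 1/(9*(t + 3)) + 43/(99*(t - 6)).
Integrate each term: A/(t−a) contributes A·log|t−a|.

43*log(t - 6)/99 + log(t + 3)/9 + 5*log(t + 5)/11 + C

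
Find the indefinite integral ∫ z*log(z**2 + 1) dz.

Let u = z**2 + 1, so du = (2*z) dz.
The integral becomes (1/2)·∫ log(u) du; integrate by parts with u′=log(u), dv′=du.

z**2*log(z**2 + 1)/2 - z**2/2 + log(z**2 + 1)/2 + C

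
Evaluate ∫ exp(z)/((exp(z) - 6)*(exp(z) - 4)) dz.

log(exp(z) - 6)/2 - log(exp(z) - 4)/2 + C

Let u = e^z, du = e^z dz.
The integral becomes ∫ du/((u-4)(u-6)); decompose into partial fractions.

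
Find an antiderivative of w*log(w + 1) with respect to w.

Use integration by parts with u = log(w + 1), dv = w dw.
Then du = 1/(w + 1) dw and v = w**2/2.

w**2*log(w + 1)/2 - w**2/4 + w/2 - log(w + 1)/2 + C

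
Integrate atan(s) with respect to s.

Use integration by parts with u = arctan(s), dv = ds.
Then du = 1/(s**2 + 1) ds.

s*atan(s) - log(s**2 + 1)/2 + C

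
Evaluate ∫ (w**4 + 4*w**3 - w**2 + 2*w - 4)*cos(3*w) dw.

w**4*sin(3*w)/3 + 4*w**3*sin(3*w)/3 + 4*w**3*cos(3*w)/9 - 7*w**2*sin(3*w)/9 + 4*w**2*cos(3*w)/3 - 2*w*sin(3*w)/9 - 14*w*cos(3*w)/27 - 94*sin(3*w)/81 - 2*cos(3*w)/27 + C

Use integration by parts with u = w**4 + 4*w**3 - w**2 + 2*w - 4, dv = cos(3*w) dw, so v = sin(3*w)/3.
Apply parts 4 times (tabular method): alternate signs, differentiate u down to 0, integrate dv up.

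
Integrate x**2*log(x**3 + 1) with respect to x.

x**3*log(x**3 + 1)/3 - x**3/3 + log(x**3 + 1)/3 + C

Let u = x**3 + 1, so du = (3*x**2) dx.
The integral becomes (1/3)·∫ log(u) du; integrate by parts with u′=log(u), dv′=du.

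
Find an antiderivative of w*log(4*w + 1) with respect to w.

Use integration by parts with u = log(4*w + 1), dv = w dw.
Then du = 4/(4*w + 1) dw and v = w**2/2.

w**2*log(4*w + 1)/2 - w**2/4 + w/8 - log(4*w + 1)/32 + C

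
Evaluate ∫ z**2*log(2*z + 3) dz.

z**3*log(2*z + 3)/3 - z**3/9 + z**2/4 - 3*z/4 + 9*log(2*z + 3)/8 + C

Use integration by parts with u = log(2*z + 3), dv = z**2 dz.
Then du = 2/(2*z + 3) dz and v = z**3/3.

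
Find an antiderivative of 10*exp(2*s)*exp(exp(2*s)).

5*exp(exp(2*s)) + C

Let u = exp(2*s), so du = (2*exp(2*s)) ds.
Rewriting, the integral becomes 5·∫ e^u du = 5·e^u.
Substituting back, u = exp(2*s).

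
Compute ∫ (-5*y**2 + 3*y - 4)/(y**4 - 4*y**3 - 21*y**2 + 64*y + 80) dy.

-19*log(y - 5)/9 + 9*log(y - 4)/5 - 2*log(y + 1)/15 + 4*log(y + 4)/9 + C

Factor the denominator: (y - 5)*(y - 4)*(y + 1)*(y + 4).
Partial-fraction decomposition: 4/(9*(y + 4)) - 2/(15*(y + 1)) + 9/(5*(y - 4)) - 19/(9*(y - 5)).
Integrate each term: A/(y−a) contributes A·log|y−a|.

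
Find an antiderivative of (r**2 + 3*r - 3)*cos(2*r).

r**2*sin(2*r)/2 + 3*r*sin(2*r)/2 + r*cos(2*r)/2 - 7*sin(2*r)/4 + 3*cos(2*r)/4 + C

Use integration by parts with u = r**2 + 3*r - 3, dv = cos(2*r) dr, so v = sin(2*r)/2.
Apply parts 2 times (tabular method): alternate signs, differentiate u down to 0, integrate dv up.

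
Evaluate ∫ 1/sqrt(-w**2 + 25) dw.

Substitute w = 5·sin(θ), so dw = 5·cos(θ) dθ and the radical becomes sqrt(-w**2 + 25) = 5·cos(θ) by the Pythagorean identity.
Integrate the resulting trig expression in θ, then back-substitute θ = asin(w/5), sin(θ) = w/5, cos(θ) = sqrt(-w**2 + 25)/5 (absorbing any constant into C).

asin(w/5) + C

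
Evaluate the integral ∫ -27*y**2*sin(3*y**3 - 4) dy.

3*cos(3*y**3 - 4) + C

Let u = 3*y**3 - 4, so du = (9*y**2) dy.
Rewriting, the integral becomes -3·∫ sin(u) du = -3·-cos(u).
Substituting back, u = 3*y**3 - 4.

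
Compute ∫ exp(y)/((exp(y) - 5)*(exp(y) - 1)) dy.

log(exp(y) - 5)/4 - log(exp(y) - 1)/4 + C

Let u = e^y, du = e^y dy.
The integral becomes ∫ du/((u-5)(u-1)); decompose into partial fractions.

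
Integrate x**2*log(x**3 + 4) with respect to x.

Let u = x**3 + 4, so du = (3*x**2) dx.
The integral becomes (1/3)·∫ log(u) du; integrate by parts with u′=log(u), dv′=du.

x**3*log(x**3 + 4)/3 - x**3/3 + 4*log(x**3 + 4)/3 + C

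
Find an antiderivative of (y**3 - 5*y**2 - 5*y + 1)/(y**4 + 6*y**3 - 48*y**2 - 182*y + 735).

-log(y - 5)/12 + 4*log(y - 3)/25 + 277*log(y + 7)/300 + 23/(5*y + 35) + C

Factor the denominator: (y - 5)*(y - 3)*(y + 7)**2.
Partial-fraction decomposition: 277/(300*(y + 7)) - 23/(5*(y + 7)**2) + 4/(25*(y - 3)) - 1/(12*(y - 5)).
Integrate each term; A/(y−a) gives A·log|y−a|; A/(y−a)² gives −A/(y−a).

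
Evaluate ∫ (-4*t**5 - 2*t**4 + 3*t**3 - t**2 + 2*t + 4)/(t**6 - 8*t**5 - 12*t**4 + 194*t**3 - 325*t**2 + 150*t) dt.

Factor the denominator: t*(t - 6)*(t - 5)*(t - 1)**2*(t + 5).
Partial-fraction decomposition: -2711/(4950*(t + 5)) - 613/(3600*(t - 1)) + 1/(60*(t - 1)**2) + 6693/(400*(t - 5)) - 16534/(825*(t - 6)) + 2/(75*t).
Integrate each term; A/(t−a) gives A·log|t−a|; A/(t−a)² gives −A/(t−a).

2*log(t)/75 - 16534*log(t - 6)/825 + 6693*log(t - 5)/400 - 613*log(t - 1)/3600 - 2711*log(t + 5)/4950 - 1/(60*t - 60) + C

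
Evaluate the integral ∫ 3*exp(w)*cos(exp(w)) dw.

Let u = exp(w), so du = (exp(w)) dw.
Rewriting, the integral becomes 3·∫ cos(u) du = 3·sin(u).
Substituting back, u = exp(w).

3*sin(exp(w)) + C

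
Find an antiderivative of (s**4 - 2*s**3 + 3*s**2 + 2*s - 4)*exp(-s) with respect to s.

Use integration by parts with u = s**4 - 2*s**3 + 3*s**2 + 2*s - 4, dv = exp(-s) ds, so v = -exp(-s).
Apply parts 4 times (tabular method): alternate signs, differentiate u down to 0, integrate dv up.

(-s**4 - 2*s**3 - 9*s**2 - 20*s - 16)*exp(-s) + C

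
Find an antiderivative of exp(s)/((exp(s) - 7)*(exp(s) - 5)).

log(exp(s) - 7)/2 - log(exp(s) - 5)/2 + C

Let u = e^s, du = e^s ds.
The integral becomes ∫ du/((u-7)(u-5)); decompose into partial fractions.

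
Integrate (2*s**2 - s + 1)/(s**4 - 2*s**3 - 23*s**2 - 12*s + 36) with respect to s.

67*log(s - 6)/360 - log(s - 1)/30 + 11*log(s + 2)/24 - 11*log(s + 3)/18 + C

Factor the denominator: (s - 6)*(s - 1)*(s + 2)*(s + 3).
Partial-fraction decomposition: -11/(18*(s + 3)) + 11/(24*(s + 2)) - 1/(30*(s - 1)) + 67/(360*(s - 6)).
Integrate each term: A/(s−a) contributes A·log|s−a|.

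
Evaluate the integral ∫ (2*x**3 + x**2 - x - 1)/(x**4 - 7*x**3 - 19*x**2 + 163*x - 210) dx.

Factor the denominator: (x - 7)*(x - 3)*(x - 2)*(x + 5).
Partial-fraction decomposition: 221/(672*(x + 5)) + 17/(35*(x - 2)) - 59/(32*(x - 3)) + 727/(240*(x - 7)).
Integrate each term: A/(x−a) contributes A·log|x−a|.

727*log(x - 7)/240 - 59*log(x - 3)/32 + 17*log(x - 2)/35 + 221*log(x + 5)/672 + C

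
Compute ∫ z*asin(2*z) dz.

Use integration by parts with u = arcsin(2*z), dv = z dz.
Then du = 2/sqrt(-4*z**2 + 1) dz.

z**2*asin(2*z)/2 + z*sqrt(-4*z**2 + 1)/8 - asin(2*z)/16 + C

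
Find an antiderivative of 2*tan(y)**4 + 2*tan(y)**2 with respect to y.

2*tan(y)**3/3 + C

Let u = tan(y), so du = (tan(y)**2 + 1) dy.
Rewriting, the integral becomes 2·∫ u^2 du = 2·u^3/3.
Substituting back, u = tan(y).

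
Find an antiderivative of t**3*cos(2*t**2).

t**2*sin(2*t**2)/4 + cos(2*t**2)/8 + C

Let u = t², du = 2t dt; rewrite as (1/2)∫ u^1·cos(2u) du.
Now integrate by parts 1 time.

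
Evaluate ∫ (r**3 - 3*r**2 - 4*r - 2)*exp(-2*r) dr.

Use integration by parts with u = r**3 - 3*r**2 - 4*r - 2, dv = exp(-2*r) dr, so v = -exp(-2*r)/2.
Apply parts 3 times (tabular method): alternate signs, differentiate u down to 0, integrate dv up.

(-4*r**3 + 6*r**2 + 22*r + 19)*exp(-2*r)/8 + C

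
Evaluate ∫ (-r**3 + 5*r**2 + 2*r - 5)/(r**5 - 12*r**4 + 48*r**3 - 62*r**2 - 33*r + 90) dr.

Factor the denominator: (r - 5)*(r - 3)**2*(r - 2)*(r + 1).
Partial-fraction decomposition: -1/(288*(r + 1)) - 11/(9*(r - 2)) + 37/(32*(r - 3)) - 19/(8*(r - 3)**2) + 5/(72*(r - 5)).
Integrate each term; A/(r−a) gives A·log|r−a|; A/(r−a)² gives −A/(r−a).

5*log(r - 5)/72 + 37*log(r - 3)/32 - 11*log(r - 2)/9 - log(r + 1)/288 + 19/(8*r - 24) + C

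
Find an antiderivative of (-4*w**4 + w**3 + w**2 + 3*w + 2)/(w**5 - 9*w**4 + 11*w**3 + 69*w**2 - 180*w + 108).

Factor the denominator: (w - 6)*(w - 3)*(w - 2)*(w - 1)*(w + 3).
Partial-fraction decomposition: -349/(1080*(w + 3)) - 3/(40*(w - 1)) - 11/(5*(w - 2)) + 277/(36*(w - 3)) - 1228/(135*(w - 6)).
Integrate each term: A/(w−a) contributes A·log|w−a|.

-1228*log(w - 6)/135 + 277*log(w - 3)/36 - 11*log(w - 2)/5 - 3*log(w - 1)/40 - 349*log(w + 3)/1080 + C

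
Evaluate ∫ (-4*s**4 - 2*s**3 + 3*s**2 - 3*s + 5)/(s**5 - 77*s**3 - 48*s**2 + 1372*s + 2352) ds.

-10159*log(s - 7)/1386 + 5521*log(s - 6)/1040 - 5*log(s + 2)/144 + 277*log(s + 4)/220 - 583*log(s + 7)/182 + C

Factor the denominator: (s - 7)*(s - 6)*(s + 2)*(s + 4)*(s + 7).
Partial-fraction decomposition: -583/(182*(s + 7)) + 277/(220*(s + 4)) - 5/(144*(s + 2)) + 5521/(1040*(s - 6)) - 10159/(1386*(s - 7)).
Integrate each term: A/(s−a) contributes A·log|s−a|.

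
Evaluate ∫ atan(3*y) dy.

y*atan(3*y) - log(9*y**2 + 1)/6 + C

Use integration by parts with u = arctan(3*y), dv = dy.
Then du = 3/(9*y**2 + 1) dy.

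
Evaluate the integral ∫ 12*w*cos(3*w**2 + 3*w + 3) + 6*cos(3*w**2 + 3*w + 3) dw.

Let u = 3*w**2 + 3*w + 3, so du = (6*w + 3) dw.
Rewriting, the integral becomes 2·∫ cos(u) du = 2·sin(u).
Substituting back, u = 3*w**2 + 3*w + 3.

2*sin(3*w**2 + 3*w + 3) + C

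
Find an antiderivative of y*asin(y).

Use integration by parts with u = arcsin(y), dv = y dy.
Then du = 1/sqrt(-y**2 + 1) dy.

y**2*asin(y)/2 + y*sqrt(-y**2 + 1)/4 - asin(y)/4 + C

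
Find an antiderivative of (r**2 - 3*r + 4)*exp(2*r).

(r**2 - 4*r + 6)*exp(2*r)/2 + C

Use integration by parts with u = r**2 - 3*r + 4, dv = exp(2*r) dr, so v = exp(2*r)/2.
Apply parts 2 times (tabular method): alternate signs, differentiate u down to 0, integrate dv up.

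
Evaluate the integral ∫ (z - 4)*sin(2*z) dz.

Use integration by parts with u = z - 4, dv = sin(2*z) dz, so v = -cos(2*z)/2.
Apply parts 1 times (tabular method): alternate signs, differentiate u down to 0, integrate dv up.

-z*cos(2*z)/2 + sin(2*z)/4 + 2*cos(2*z) + C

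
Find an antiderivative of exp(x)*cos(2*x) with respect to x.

2*exp(x)*sin(2*x)/5 + exp(x)*cos(2*x)/5 + C

Let I denote the integral. Integrate by parts with u = cos(2*x), dv = exp(x) dx, so v = exp(x): I = exp(x)*cos(2*x) + 2·∫ exp(x)*sin(2*x) dx.
Apply parts again with u = sin(2*x), dv = exp(x) dx: ∫ exp(x)*sin(2*x) dx = exp(x)*sin(2*x) − 2·I. Substituting back brings back I: I = 2*exp(x)*sin(2*x) + exp(x)*cos(2*x) − 4·I.
Solving for I: (1 + 4)·I equals the remaining terms, so I = (1/5)·(2*exp(x)*sin(2*x) + exp(x)*cos(2*x)).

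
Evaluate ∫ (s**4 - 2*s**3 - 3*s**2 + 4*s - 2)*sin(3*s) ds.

-s**4*cos(3*s)/3 + 4*s**3*sin(3*s)/9 + 2*s**3*cos(3*s)/3 - 2*s**2*sin(3*s)/3 + 13*s**2*cos(3*s)/9 - 26*s*sin(3*s)/27 - 16*s*cos(3*s)/9 + 16*sin(3*s)/27 + 28*cos(3*s)/81 + C

Use integration by parts with u = s**4 - 2*s**3 - 3*s**2 + 4*s - 2, dv = sin(3*s) ds, so v = -cos(3*s)/3.
Apply parts 4 times (tabular method): alternate signs, differentiate u down to 0, integrate dv up.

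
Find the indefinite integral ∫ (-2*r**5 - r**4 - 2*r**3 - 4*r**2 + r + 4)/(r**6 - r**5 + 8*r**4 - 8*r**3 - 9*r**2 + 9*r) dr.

Factor the denominator: r*(r - 1)**2*(r + 1)*(r**2 + 9).
Partial-fraction decomposition: -(623*r + 828)/(450*(r**2 + 9)) - 1/(20*(r + 1)) - 101/(100*(r - 1)) - 1/(5*(r - 1)**2) + 4/(9*r).
Integrate each term; A/(r−a) gives A·log|r−a|; the (Br+D)/(r²+p²) term gives a log and an atan.

4*log(r)/9 - 101*log(r - 1)/100 - log(r + 1)/20 - 623*log(r**2 + 9)/900 - 46*atan(r/3)/75 + 1/(5*r - 5) + C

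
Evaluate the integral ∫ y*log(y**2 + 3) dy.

y**2*log(y**2 + 3)/2 - y**2/2 + 3*log(y**2 + 3)/2 + C

Let u = y**2 + 3, so du = (2*y) dy.
The integral becomes (1/2)·∫ log(u) du; integrate by parts with u′=log(u), dv′=du.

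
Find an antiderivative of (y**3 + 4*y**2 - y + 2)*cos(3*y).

Use integration by parts with u = y**3 + 4*y**2 - y + 2, dv = cos(3*y) dy, so v = sin(3*y)/3.
Apply parts 3 times (tabular method): alternate signs, differentiate u down to 0, integrate dv up.

y**3*sin(3*y)/3 + 4*y**2*sin(3*y)/3 + y**2*cos(3*y)/3 - 5*y*sin(3*y)/9 + 8*y*cos(3*y)/9 + 10*sin(3*y)/27 - 5*cos(3*y)/27 + C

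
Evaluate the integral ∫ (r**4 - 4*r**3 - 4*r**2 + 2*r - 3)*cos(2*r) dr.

r**4*sin(2*r)/2 - 2*r**3*sin(2*r) + r**3*cos(2*r) - 7*r**2*sin(2*r)/2 - 3*r**2*cos(2*r) + 4*r*sin(2*r) - 7*r*cos(2*r)/2 + sin(2*r)/4 + 2*cos(2*r) + C

Use integration by parts with u = r**4 - 4*r**3 - 4*r**2 + 2*r - 3, dv = cos(2*r) dr, so v = sin(2*r)/2.
Apply parts 4 times (tabular method): alternate signs, differentiate u down to 0, integrate dv up.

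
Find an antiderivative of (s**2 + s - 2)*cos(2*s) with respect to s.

s**2*sin(2*s)/2 + s*sin(2*s)/2 + s*cos(2*s)/2 - 5*sin(2*s)/4 + cos(2*s)/4 + C

Use integration by parts with u = s**2 + s - 2, dv = cos(2*s) ds, so v = sin(2*s)/2.
Apply parts 2 times (tabular method): alternate signs, differentiate u down to 0, integrate dv up.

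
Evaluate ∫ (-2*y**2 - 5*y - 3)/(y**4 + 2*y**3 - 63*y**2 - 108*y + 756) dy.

Factor the denominator: (y - 7)*(y - 3)*(y + 6)**2.
Partial-fraction decomposition: 137/(1521*(y + 6)) - 5/(13*(y + 6)**2) + 1/(9*(y - 3)) - 34/(169*(y - 7)).
Integrate each term; A/(y−a) gives A·log|y−a|; A/(y−a)² gives −A/(y−a).

-34*log(y - 7)/169 + log(y - 3)/9 + 137*log(y + 6)/1521 + 5/(13*y + 78) + C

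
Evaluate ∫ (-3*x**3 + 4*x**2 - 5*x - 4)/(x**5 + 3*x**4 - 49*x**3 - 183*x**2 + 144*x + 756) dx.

Factor the denominator: (x - 7)*(x - 2)*(x + 3)**2*(x + 6).
Partial-fraction decomposition: 409/(468*(x + 6)) - 857/(1125*(x + 3)) + 64/(75*(x + 3)**2) + 11/(500*(x - 2)) - 218/(1625*(x - 7)).
Integrate each term; A/(x−a) gives A·log|x−a|; A/(x−a)² gives −A/(x−a).

-218*log(x - 7)/1625 + 11*log(x - 2)/500 - 857*log(x + 3)/1125 + 409*log(x + 6)/468 - 64/(75*x + 225) + C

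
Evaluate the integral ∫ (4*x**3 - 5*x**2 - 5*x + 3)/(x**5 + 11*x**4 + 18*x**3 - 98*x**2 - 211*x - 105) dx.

51*log(x - 3)/1280 - 103*log(x + 1)/576 + 597*log(x + 5)/256 - 1579*log(x + 7)/720 - 1/(96*x + 96) + C

Factor the denominator: (x - 3)*(x + 1)**2*(x + 5)*(x + 7).
Partial-fraction decomposition: -1579/(720*(x + 7)) + 597/(256*(x + 5)) - 103/(576*(x + 1)) + 1/(96*(x + 1)**2) + 51/(1280*(x - 3)).
Integrate each term; A/(x−a) gives A·log|x−a|; A/(x−a)² gives −A/(x−a).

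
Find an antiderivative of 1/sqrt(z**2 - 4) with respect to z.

log(z + sqrt(z**2 - 4)) + C

Substitute z = 2·sec(θ), so dz = 2·sec(θ)*tan(θ) dθ and the radical becomes sqrt(z**2 - 4) = 2·tan(θ) by the Pythagorean identity.
Integrate the resulting trig expression in θ, then back-substitute sec(θ) = z/2, tan(θ) = sqrt(z**2 - 4)/2 (absorbing any constant into C).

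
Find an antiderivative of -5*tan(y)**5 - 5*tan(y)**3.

-5*tan(y)**4/4 + C

Let u = tan(y), so du = (tan(y)**2 + 1) dy.
Rewriting, the integral becomes -5·∫ u^3 du = -5·u^4/4.
Substituting back, u = tan(y).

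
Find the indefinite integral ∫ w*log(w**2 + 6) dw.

w**2*log(w**2 + 6)/2 - w**2/2 + 3*log(w**2 + 6) + C

Let u = w**2 + 6, so du = (2*w) dw.
The integral becomes (1/2)·∫ log(u) du; integrate by parts with u′=log(u), dv′=du.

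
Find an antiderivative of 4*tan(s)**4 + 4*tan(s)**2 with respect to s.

Let u = tan(s), so du = (tan(s)**2 + 1) ds.
Rewriting, the integral becomes 4·∫ u^2 du = 4·u^3/3.
Substituting back, u = tan(s).

4*tan(s)**3/3 + C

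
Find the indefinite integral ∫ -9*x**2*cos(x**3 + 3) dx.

Let u = x**3 + 3, so du = (3*x**2) dx.
Rewriting, the integral becomes -3·∫ cos(u) du = -3·sin(u).
Substituting back, u = x**3 + 3.

-3*sin(x**3 + 3) + C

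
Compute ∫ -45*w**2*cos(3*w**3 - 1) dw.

-5*sin(3*w**3 - 1) + C

Let u = 3*w**3 - 1, so du = (9*w**2) dw.
Rewriting, the integral becomes -5·∫ cos(u) du = -5·sin(u).
Substituting back, u = 3*w**3 - 1.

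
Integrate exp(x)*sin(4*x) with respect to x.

Let I denote the integral. Integrate by parts with u = sin(4*x), dv = exp(x) dx, so v = exp(x): I = exp(x)*sin(4*x) − 4·∫ exp(x)*cos(4*x) dx.
Apply parts again with u = cos(4*x), dv = exp(x) dx: ∫ exp(x)*cos(4*x) dx = exp(x)*cos(4*x) + 4·I. Substituting back brings back I: I = exp(x)*sin(4*x) - 4*exp(x)*cos(4*x) − 16·I.
Solving for I: (1 + 16)·I equals the remaining terms, so I = (1/17)·(exp(x)*sin(4*x) - 4*exp(x)*cos(4*x)).

exp(x)*sin(4*x)/17 - 4*exp(x)*cos(4*x)/17 + C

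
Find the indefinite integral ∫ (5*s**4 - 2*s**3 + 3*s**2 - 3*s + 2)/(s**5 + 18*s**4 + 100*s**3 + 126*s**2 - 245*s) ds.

-2*log(s)/245 + 5*log(s - 1)/384 + 3467*log(s + 5)/120 - 149879*log(s + 7)/6272 + 12861/(112*s + 784) + C

Factor the denominator: s*(s - 1)*(s + 5)*(s + 7)**2.
Partial-fraction decomposition: -149879/(6272*(s + 7)) - 12861/(112*(s + 7)**2) + 3467/(120*(s + 5)) + 5/(384*(s - 1)) - 2/(245*s).
Integrate each term; A/(s−a) gives A·log|s−a|; A/(s−a)² gives −A/(s−a).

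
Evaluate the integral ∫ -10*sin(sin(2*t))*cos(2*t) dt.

Let u = sin(2*t), so du = (2*cos(2*t)) dt.
Rewriting, the integral becomes -5·∫ sin(u) du = -5·-cos(u).
Substituting back, u = sin(2*t).

5*cos(sin(2*t)) + C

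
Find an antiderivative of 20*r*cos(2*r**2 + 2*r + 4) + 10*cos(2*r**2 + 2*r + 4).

Let u = 2*r**2 + 2*r + 4, so du = (4*r + 2) dr.
Rewriting, the integral becomes 5·∫ cos(u) du = 5·sin(u).
Substituting back, u = 2*r**2 + 2*r + 4.

5*sin(2*r**2 + 2*r + 4) + C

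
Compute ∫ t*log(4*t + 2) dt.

t**2*log(4*t + 2)/2 - t**2/4 + t/4 - log(2*t + 1)/8 + C

Use integration by parts with u = log(4*t + 2), dv = t dt.
Then du = 4/(4*t + 2) dt and v = t**2/2.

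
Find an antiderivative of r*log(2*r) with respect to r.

Use integration by parts with u = log(2*r), dv = r dr.
Then du = 1/r dr and v = r**2/2.

r**2*(log(r) + log(2))/2 - r**2/4 + C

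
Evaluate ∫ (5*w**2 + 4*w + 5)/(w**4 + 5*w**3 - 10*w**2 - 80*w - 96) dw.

Factor the denominator: (w - 4)*(w + 2)*(w + 3)*(w + 4).
Partial-fraction decomposition: -69/(16*(w + 4)) + 38/(7*(w + 3)) - 17/(12*(w + 2)) + 101/(336*(w - 4)).
Integrate each term: A/(w−a) contributes A·log|w−a|.

101*log(w - 4)/336 - 17*log(w + 2)/12 + 38*log(w + 3)/7 - 69*log(w + 4)/16 + C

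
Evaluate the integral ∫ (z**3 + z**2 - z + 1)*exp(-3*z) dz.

(-9*z**3 - 18*z**2 - 3*z - 10)*exp(-3*z)/27 + C

Use integration by parts with u = z**3 + z**2 - z + 1, dv = exp(-3*z) dz, so v = -exp(-3*z)/3.
Apply parts 3 times (tabular method): alternate signs, differentiate u down to 0, integrate dv up.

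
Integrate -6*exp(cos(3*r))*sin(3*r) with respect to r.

Let u = cos(3*r), so du = (-3*sin(3*r)) dr.
Rewriting, the integral becomes 2·∫ e^u du = 2·e^u.
Substituting back, u = cos(3*r).

2*exp(cos(3*r)) + C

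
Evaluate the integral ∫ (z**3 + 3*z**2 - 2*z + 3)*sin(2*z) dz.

Use integration by parts with u = z**3 + 3*z**2 - 2*z + 3, dv = sin(2*z) dz, so v = -cos(2*z)/2.
Apply parts 3 times (tabular method): alternate signs, differentiate u down to 0, integrate dv up.

-z**3*cos(2*z)/2 + 3*z**2*sin(2*z)/4 - 3*z**2*cos(2*z)/2 + 3*z*sin(2*z)/2 + 7*z*cos(2*z)/4 - 7*sin(2*z)/8 - 3*cos(2*z)/4 + C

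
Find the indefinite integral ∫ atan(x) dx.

Use integration by parts with u = arctan(x), dv = dx.
Then du = 1/(x**2 + 1) dx.

x*atan(x) - log(x**2 + 1)/2 + C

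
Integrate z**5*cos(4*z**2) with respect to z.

z**4*sin(4*z**2)/8 + z**2*cos(4*z**2)/16 - sin(4*z**2)/64 + C

Let u = z², du = 2z dz; rewrite as (1/2)∫ u^2·cos(4u) du.
Now integrate by parts 2 times.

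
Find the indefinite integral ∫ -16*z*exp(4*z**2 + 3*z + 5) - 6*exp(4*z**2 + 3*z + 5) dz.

-2*exp(4*z**2 + 3*z + 5) + C

Let u = 4*z**2 + 3*z + 5, so du = (8*z + 3) dz.
Rewriting, the integral becomes -2·∫ e^u du = -2·e^u.
Substituting back, u = 4*z**2 + 3*z + 5.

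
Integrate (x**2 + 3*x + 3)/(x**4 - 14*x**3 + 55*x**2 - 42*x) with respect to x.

Factor the denominator: x*(x - 7)*(x - 6)*(x - 1).
Partial-fraction decomposition: 7/(30*(x - 1)) - 19/(10*(x - 6)) + 73/(42*(x - 7)) - 1/(14*x).
Integrate each term: A/(x−a) contributes A·log|x−a|.

-log(x)/14 + 73*log(x - 7)/42 - 19*log(x - 6)/10 + 7*log(x - 1)/30 + C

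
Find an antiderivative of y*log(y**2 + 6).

Let u = y**2 + 6, so du = (2*y) dy.
The integral becomes (1/2)·∫ log(u) du; integrate by parts with u′=log(u), dv′=du.

y**2*log(y**2 + 6)/2 - y**2/2 + 3*log(y**2 + 6) + C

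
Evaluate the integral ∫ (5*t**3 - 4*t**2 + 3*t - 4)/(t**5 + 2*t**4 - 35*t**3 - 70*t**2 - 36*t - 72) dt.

475*log(t - 6)/1776 + 33*log(t + 2)/80 - 623*log(t + 6)/888 + 2*log(t**2 + 1)/185 + 2*atan(t)/185 + C

Factor the denominator: (t - 6)*(t + 2)*(t + 6)*(t**2 + 1).
Partial-fraction decomposition: 2*(2*t + 1)/(185*(t**2 + 1)) - 623/(888*(t + 6)) + 33/(80*(t + 2)) + 475/(1776*(t - 6)).
Integrate each term; A/(t−a) gives A·log|t−a|; the (Bt+D)/(t²+p²) term gives a log and an atan.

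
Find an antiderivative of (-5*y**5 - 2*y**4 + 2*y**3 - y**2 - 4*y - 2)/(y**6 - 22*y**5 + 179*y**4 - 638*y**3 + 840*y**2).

-1159*log(y)/176400 - 14705*log(y - 7)/49 + 20551*log(y - 6)/36 - 8336*log(y - 5)/25 + 923*log(y - 4)/16 + 1/(420*y) + C

Factor the denominator: y**2*(y - 7)*(y - 6)*(y - 5)*(y - 4).
Partial-fraction decomposition: 923/(16*(y - 4)) - 8336/(25*(y - 5)) + 20551/(36*(y - 6)) - 14705/(49*(y - 7)) - 1159/(176400*y) - 1/(420*y**2).
Integrate each term; A/(y−a) gives A·log|y−a|; A/(y−a)² gives −A/(y−a).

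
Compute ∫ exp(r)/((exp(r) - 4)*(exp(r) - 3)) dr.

Let u = e^r, du = e^r dr.
The integral becomes ∫ du/((u-3)(u-4)); decompose into partial fractions.

log(exp(r) - 4) - log(exp(r) - 3) + C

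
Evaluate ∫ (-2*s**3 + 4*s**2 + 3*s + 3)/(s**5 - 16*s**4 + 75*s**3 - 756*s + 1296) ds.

Factor the denominator: (s - 6)**2*(s - 4)*(s - 3)*(s + 3).
Partial-fraction decomposition: 2/(81*(s + 3)) + 1/(9*(s - 3)) - 7/(4*(s - 4)) + 523/(324*(s - 6)) - 89/(18*(s - 6)**2).
Integrate each term; A/(s−a) gives A·log|s−a|; A/(s−a)² gives −A/(s−a).

523*log(s - 6)/324 - 7*log(s - 4)/4 + log(s - 3)/9 + 2*log(s + 3)/81 + 89/(18*s - 108) + C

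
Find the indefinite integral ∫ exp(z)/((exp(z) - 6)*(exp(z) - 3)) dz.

Let u = e^z, du = e^z dz.
The integral becomes ∫ du/((u-6)(u-3)); decompose into partial fractions.

log(exp(z) - 6)/3 - log(exp(z) - 3)/3 + C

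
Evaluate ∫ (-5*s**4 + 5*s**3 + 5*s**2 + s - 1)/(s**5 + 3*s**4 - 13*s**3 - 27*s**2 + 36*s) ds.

-log(s)/36 - 223*log(s - 3)/252 - log(s - 1)/8 + 499*log(s + 3)/72 - 305*log(s + 4)/28 + C

Factor the denominator: s*(s - 3)*(s - 1)*(s + 3)*(s + 4).
Partial-fraction decomposition: -305/(28*(s + 4)) + 499/(72*(s + 3)) - 1/(8*(s - 1)) - 223/(252*(s - 3)) - 1/(36*s).
Integrate each term: A/(s−a) contributes A·log|s−a|.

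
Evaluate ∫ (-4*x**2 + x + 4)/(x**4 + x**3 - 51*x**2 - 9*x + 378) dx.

-134*log(x - 6)/351 + 29*log(x - 3)/180 - 35*log(x + 3)/216 + 199*log(x + 7)/520 + C

Factor the denominator: (x - 6)*(x - 3)*(x + 3)*(x + 7).
Partial-fraction decomposition: 199/(520*(x + 7)) - 35/(216*(x + 3)) + 29/(180*(x - 3)) - 134/(351*(x - 6)).
Integrate each term: A/(x−a) contributes A·log|x−a|.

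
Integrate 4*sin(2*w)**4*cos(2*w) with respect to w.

Let u = sin(2*w), so du = (2*cos(2*w)) dw.
Rewriting, the integral becomes 2·∫ u^4 du = 2·u^5/5.
Substituting back, u = sin(2*w).

2*sin(2*w)**5/5 + C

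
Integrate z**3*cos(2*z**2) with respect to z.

z**2*sin(2*z**2)/4 + cos(2*z**2)/8 + C

Let u = z², du = 2z dz; rewrite as (1/2)∫ u^1·cos(2u) du.
Now integrate by parts 1 time.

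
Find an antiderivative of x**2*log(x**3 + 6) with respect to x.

Let u = x**3 + 6, so du = (3*x**2) dx.
The integral becomes (1/3)·∫ log(u) du; integrate by parts with u′=log(u), dv′=du.

x**3*log(x**3 + 6)/3 - x**3/3 + 2*log(x**3 + 6) + C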